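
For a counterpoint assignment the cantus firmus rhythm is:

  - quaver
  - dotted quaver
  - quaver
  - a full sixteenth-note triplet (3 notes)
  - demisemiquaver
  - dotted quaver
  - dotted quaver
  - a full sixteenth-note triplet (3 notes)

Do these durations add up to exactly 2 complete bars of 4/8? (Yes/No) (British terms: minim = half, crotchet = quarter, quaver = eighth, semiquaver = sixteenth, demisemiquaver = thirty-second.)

One bar of 4/8 = 16 thirty-second notes, so 2 bars = 32.
Express everything in thirty-second notes: quaver = 4; dotted quaver = 6; quaver = 4; a full sixteenth-note triplet (3 notes) (three triplet sixteenths span one eighth) = 4; demisemiquaver = 1; dotted quaver = 6; dotted quaver = 6; a full sixteenth-note triplet (3 notes) (three triplet sixteenths span one eighth) = 4.
Total: 4 + 6 + 4 + 4 + 1 + 6 + 6 + 4 = 35.
35 exceeds 32, so the answer is No.

No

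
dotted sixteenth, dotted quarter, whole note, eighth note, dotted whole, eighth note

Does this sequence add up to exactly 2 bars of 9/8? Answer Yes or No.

One bar of 9/8 = 36 thirty-second notes, so 2 bars = 72.
Express everything in thirty-second notes: dotted sixteenth = 3; dotted quarter = 12; whole note = 32; eighth note = 4; dotted whole = 48; eighth note = 4.
Total: 3 + 12 + 32 + 4 + 48 + 4 = 103.
103 exceeds 72, so the answer is No.

No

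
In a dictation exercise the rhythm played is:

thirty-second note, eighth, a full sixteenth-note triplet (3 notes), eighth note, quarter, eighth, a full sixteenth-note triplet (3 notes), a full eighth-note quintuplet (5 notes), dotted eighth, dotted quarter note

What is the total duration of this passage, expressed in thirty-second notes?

63

Working in thirty-second notes: thirty-second note = 1; eighth = 4; a full sixteenth-note triplet (3 notes) (three triplet sixteenths span one eighth) = 4; eighth note = 4; quarter = 8; eighth = 4; a full sixteenth-note triplet (3 notes) (three triplet sixteenths span one eighth) = 4; a full eighth-note quintuplet (5 notes) (five quintuplet eighths span one half) = 16; dotted eighth = 6; dotted quarter note = 12.
Adding: 1 + 4 + 4 + 4 + 8 + 4 + 4 + 16 + 6 + 12 = 63 thirty-second notes.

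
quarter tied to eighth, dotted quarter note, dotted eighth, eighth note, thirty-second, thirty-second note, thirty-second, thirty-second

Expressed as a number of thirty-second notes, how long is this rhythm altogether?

Convert each value to thirty-second notes: quarter tied to eighth (quarter + eighth) = 12; dotted quarter note = 12; dotted eighth = 6; eighth note = 4; thirty-second = 1; thirty-second note = 1; thirty-second = 1; thirty-second = 1.
Total: 12 + 12 + 6 + 4 + 1 + 1 + 1 + 1 = 38 thirty-second notes.

38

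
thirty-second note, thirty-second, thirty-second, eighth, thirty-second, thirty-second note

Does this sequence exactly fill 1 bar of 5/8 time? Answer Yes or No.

No

One bar of 5/8 = 20 thirty-second notes.
Convert each value to thirty-second notes: thirty-second note = 1; thirty-second = 1; thirty-second = 1; eighth = 4; thirty-second = 1; thirty-second note = 1.
Total: 1 + 1 + 1 + 4 + 1 + 1 = 9.
9 falls short of 20, so the answer is No.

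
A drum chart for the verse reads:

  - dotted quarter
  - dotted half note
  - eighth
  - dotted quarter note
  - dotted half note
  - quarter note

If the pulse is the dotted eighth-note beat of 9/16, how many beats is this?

One dotted eighth-note beat = 3 sixteenth notes.
Each duration in sixteenth notes: dotted quarter = 6; dotted half note = 12; eighth = 2; dotted quarter note = 6; dotted half note = 12; quarter note = 4.
Altogether 6 + 12 + 2 + 6 + 12 + 4 = 42.
42 ÷ 3 = 14 beats.

14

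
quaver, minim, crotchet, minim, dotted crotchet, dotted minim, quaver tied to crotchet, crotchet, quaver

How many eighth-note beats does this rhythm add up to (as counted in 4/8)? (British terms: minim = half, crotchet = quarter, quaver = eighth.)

One eighth-note beat = 2 sixteenth notes.
In sixteenth notes: quaver = 2; minim = 8; crotchet = 4; minim = 8; dotted crotchet = 6; dotted minim = 12; quaver tied to crotchet (quaver + crotchet) = 6; crotchet = 4; quaver = 2.
Total: 2 + 8 + 4 + 8 + 6 + 12 + 6 + 4 + 2 = 52.
52 ÷ 2 = 26 beats.

26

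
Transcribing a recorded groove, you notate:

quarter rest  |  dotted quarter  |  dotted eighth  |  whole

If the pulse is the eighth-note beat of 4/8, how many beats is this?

One eighth-note beat = 2 sixteenth notes.
Each duration in sixteenth notes: quarter rest = 4; dotted quarter = 6; dotted eighth = 3; whole = 16.
Altogether 4 + 6 + 3 + 16 = 29.
29 ÷ 2 = 14.5 beats.

14.5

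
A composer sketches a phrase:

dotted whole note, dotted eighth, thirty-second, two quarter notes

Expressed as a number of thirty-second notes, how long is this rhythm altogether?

Convert each value to thirty-second notes: dotted whole note = 48; dotted eighth = 6; thirty-second = 1; quarter note = 8; quarter note = 8.
Adding: 48 + 6 + 1 + 8 + 8 = 71 thirty-second notes.

71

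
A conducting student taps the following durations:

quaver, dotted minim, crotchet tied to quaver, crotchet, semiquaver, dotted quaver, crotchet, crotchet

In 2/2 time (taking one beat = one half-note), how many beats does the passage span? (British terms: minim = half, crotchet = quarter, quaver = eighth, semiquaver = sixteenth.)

One half-note beat = 8 sixteenth notes.
Convert each value to sixteenth notes: quaver = 2; dotted minim = 12; crotchet tied to quaver (crotchet + quaver) = 6; crotchet = 4; semiquaver = 1; dotted quaver = 3; crotchet = 4; crotchet = 4.
Altogether 2 + 12 + 6 + 4 + 1 + 3 + 4 + 4 = 36.
36 ÷ 8 = 4.5 beats.

4.5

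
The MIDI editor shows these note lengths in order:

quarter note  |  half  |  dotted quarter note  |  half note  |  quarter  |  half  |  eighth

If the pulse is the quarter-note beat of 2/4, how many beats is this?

One quarter-note beat = 2 eighth notes.
Convert each value to eighth notes: quarter note = 2; half = 4; dotted quarter note = 3; half note = 4; quarter = 2; half = 4; eighth = 1.
Altogether 2 + 4 + 3 + 4 + 2 + 4 + 1 = 20.
20 ÷ 2 = 10 beats.

10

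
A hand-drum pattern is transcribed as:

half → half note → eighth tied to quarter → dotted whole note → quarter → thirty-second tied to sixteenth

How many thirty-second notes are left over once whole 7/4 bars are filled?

One bar of 7/4 = 56 thirty-second notes.
In thirty-second notes: half = 16; half note = 16; eighth tied to quarter (eighth + quarter) = 12; dotted whole note = 48; quarter = 8; thirty-second tied to sixteenth (thirty-second + sixteenth) = 3.
Sum: 16 + 16 + 12 + 48 + 8 + 3 = 103.
103 ÷ 56 = 1 complete bar with 47 thirty-second notes remaining.

47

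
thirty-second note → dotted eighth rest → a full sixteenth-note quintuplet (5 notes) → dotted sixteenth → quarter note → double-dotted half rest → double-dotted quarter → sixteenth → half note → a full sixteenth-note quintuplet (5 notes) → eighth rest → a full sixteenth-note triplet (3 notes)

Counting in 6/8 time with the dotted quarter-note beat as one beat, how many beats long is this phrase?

One dotted quarter-note beat = 12 thirty-second notes.
In thirty-second notes: thirty-second note = 1; dotted eighth rest = 6; a full sixteenth-note quintuplet (5 notes) (five quintuplet sixteenths span one quarter) = 8; dotted sixteenth = 3; quarter note = 8; double-dotted half rest = 28; double-dotted quarter = 14; sixteenth = 2; half note = 16; a full sixteenth-note quintuplet (5 notes) (five quintuplet sixteenths span one quarter) = 8; eighth rest = 4; a full sixteenth-note triplet (3 notes) (three triplet sixteenths span one eighth) = 4.
Altogether 1 + 6 + 8 + 3 + 8 + 28 + 14 + 2 + 16 + 8 + 4 + 4 = 102.
102 ÷ 12 = 8.5 beats.

8.5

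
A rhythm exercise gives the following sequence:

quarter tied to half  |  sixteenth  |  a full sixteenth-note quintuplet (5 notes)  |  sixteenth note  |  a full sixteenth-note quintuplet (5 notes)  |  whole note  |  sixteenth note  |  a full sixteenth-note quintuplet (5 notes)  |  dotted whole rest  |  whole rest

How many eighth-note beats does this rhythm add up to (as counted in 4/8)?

One eighth-note beat = 2 sixteenth notes.
In sixteenth notes: quarter tied to half (quarter + half) = 12; sixteenth = 1; a full sixteenth-note quintuplet (5 notes) (five quintuplet sixteenths span one quarter) = 4; sixteenth note = 1; a full sixteenth-note quintuplet (5 notes) (five quintuplet sixteenths span one quarter) = 4; whole note = 16; sixteenth note = 1; a full sixteenth-note quintuplet (5 notes) (five quintuplet sixteenths span one quarter) = 4; dotted whole rest = 24; whole rest = 16.
Sum: 12 + 1 + 4 + 1 + 4 + 16 + 1 + 4 + 24 + 16 = 83.
83 ÷ 2 = 41.5 beats.

41.5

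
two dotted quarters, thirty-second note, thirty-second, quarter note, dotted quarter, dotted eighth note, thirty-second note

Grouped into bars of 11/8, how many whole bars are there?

One bar of 11/8 = 44 thirty-second notes.
In thirty-second notes: dotted quarter = 12; dotted quarter = 12; thirty-second note = 1; thirty-second = 1; quarter note = 8; dotted quarter = 12; dotted eighth note = 6; thirty-second note = 1.
Adding: 12 + 12 + 1 + 1 + 8 + 12 + 6 + 1 = 53.
53 ÷ 44 = 1 complete bar with 9 left over.

1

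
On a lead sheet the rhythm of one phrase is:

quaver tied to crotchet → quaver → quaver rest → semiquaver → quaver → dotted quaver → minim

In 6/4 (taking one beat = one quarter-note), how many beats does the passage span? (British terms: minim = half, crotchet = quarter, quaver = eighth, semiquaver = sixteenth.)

One quarter-note beat = 4 sixteenth notes.
Working in sixteenth notes: quaver tied to crotchet (quaver + crotchet) = 6; quaver = 2; quaver rest = 2; semiquaver = 1; quaver = 2; dotted quaver = 3; minim = 8.
Sum: 6 + 2 + 2 + 1 + 2 + 3 + 8 = 24.
24 ÷ 4 = 6 beats.

6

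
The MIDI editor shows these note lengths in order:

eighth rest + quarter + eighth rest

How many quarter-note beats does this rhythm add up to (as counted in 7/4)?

One quarter-note beat = 2 eighth notes.
Express everything in eighth notes: eighth rest = 1; quarter = 2; eighth rest = 1.
Sum: 1 + 2 + 1 = 4.
4 ÷ 2 = 2 beats.

2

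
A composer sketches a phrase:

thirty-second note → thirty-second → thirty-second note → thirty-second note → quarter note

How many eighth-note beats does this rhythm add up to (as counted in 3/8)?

One eighth-note beat = 4 thirty-second notes.
Express everything in thirty-second notes: thirty-second note = 1; thirty-second = 1; thirty-second note = 1; thirty-second note = 1; quarter note = 8.
Adding: 1 + 1 + 1 + 1 + 8 = 12.
12 ÷ 4 = 3 beats.

3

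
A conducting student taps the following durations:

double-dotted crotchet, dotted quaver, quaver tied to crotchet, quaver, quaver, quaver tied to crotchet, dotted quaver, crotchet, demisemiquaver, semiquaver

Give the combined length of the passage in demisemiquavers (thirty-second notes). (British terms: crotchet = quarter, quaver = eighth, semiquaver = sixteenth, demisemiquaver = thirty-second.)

Each duration in thirty-second notes: double-dotted crotchet = 14; dotted quaver = 6; quaver tied to crotchet (quaver + crotchet) = 12; quaver = 4; quaver = 4; quaver tied to crotchet (quaver + crotchet) = 12; dotted quaver = 6; crotchet = 8; demisemiquaver = 1; semiquaver = 2.
Adding: 14 + 6 + 12 + 4 + 4 + 12 + 6 + 8 + 1 + 2 = 69 thirty-second notes.

69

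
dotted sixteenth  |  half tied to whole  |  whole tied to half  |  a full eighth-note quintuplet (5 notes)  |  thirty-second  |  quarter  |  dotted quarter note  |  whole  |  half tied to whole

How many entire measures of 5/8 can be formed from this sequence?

One bar of 5/8 = 20 thirty-second notes.
Each duration in thirty-second notes: dotted sixteenth = 3; half tied to whole (half + whole) = 48; whole tied to half (whole + half) = 48; a full eighth-note quintuplet (5 notes) (five quintuplet eighths span one half) = 16; thirty-second = 1; quarter = 8; dotted quarter note = 12; whole = 32; half tied to whole (half + whole) = 48.
Adding: 3 + 48 + 48 + 16 + 1 + 8 + 12 + 32 + 48 = 216.
216 ÷ 20 = 10 complete bars with 16 left over.

10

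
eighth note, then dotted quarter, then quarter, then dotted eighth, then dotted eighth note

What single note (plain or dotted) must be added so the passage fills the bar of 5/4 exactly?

The bar of 5/4 = 20 sixteenth notes.
Convert each value to sixteenth notes: eighth note = 2; dotted quarter = 6; quarter = 4; dotted eighth = 3; dotted eighth note = 3.
Total: 2 + 6 + 4 + 3 + 3 = 18.
Remaining: 20 − 18 = 2 sixteenth notes, which is a eighth note.

eighth note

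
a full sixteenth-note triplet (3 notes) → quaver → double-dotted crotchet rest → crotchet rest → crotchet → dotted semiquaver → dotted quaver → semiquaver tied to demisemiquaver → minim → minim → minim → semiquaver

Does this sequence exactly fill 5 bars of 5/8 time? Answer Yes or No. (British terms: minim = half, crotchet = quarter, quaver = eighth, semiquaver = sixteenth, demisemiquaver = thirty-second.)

One bar of 5/8 = 20 thirty-second notes, so 5 bars = 100.
In thirty-second notes: a full sixteenth-note triplet (3 notes) (three triplet sixteenths span one eighth) = 4; quaver = 4; double-dotted crotchet rest = 14; crotchet rest = 8; crotchet = 8; dotted semiquaver = 3; dotted quaver = 6; semiquaver tied to demisemiquaver (semiquaver + demisemiquaver) = 3; minim = 16; minim = 16; minim = 16; semiquaver = 2.
Total: 4 + 4 + 14 + 8 + 8 + 3 + 6 + 3 + 16 + 16 + 16 + 2 = 100.
100 equals 100, so the answer is Yes.

Yes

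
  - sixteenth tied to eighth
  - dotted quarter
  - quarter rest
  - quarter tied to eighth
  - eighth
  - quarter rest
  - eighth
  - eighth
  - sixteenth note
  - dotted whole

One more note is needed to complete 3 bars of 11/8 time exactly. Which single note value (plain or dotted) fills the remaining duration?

3 bars of 11/8 = 66 sixteenth notes.
Each duration in sixteenth notes: sixteenth tied to eighth (sixteenth + eighth) = 3; dotted quarter = 6; quarter rest = 4; quarter tied to eighth (quarter + eighth) = 6; eighth = 2; quarter rest = 4; eighth = 2; eighth = 2; sixteenth note = 1; dotted whole = 24.
Total: 3 + 6 + 4 + 6 + 2 + 4 + 2 + 2 + 1 + 24 = 54.
Remaining: 66 − 54 = 12 sixteenth notes, which is a dotted half note.

dotted half note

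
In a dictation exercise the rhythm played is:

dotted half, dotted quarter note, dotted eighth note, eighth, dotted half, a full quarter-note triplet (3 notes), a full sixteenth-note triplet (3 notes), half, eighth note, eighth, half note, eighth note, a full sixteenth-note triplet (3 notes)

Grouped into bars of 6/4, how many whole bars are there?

2

One bar of 6/4 = 24 sixteenth notes.
Each duration in sixteenth notes: dotted half = 12; dotted quarter note = 6; dotted eighth note = 3; eighth = 2; dotted half = 12; a full quarter-note triplet (3 notes) (three triplet quarters span one half) = 8; a full sixteenth-note triplet (3 notes) (three triplet sixteenths span one eighth) = 2; half = 8; eighth note = 2; eighth = 2; half note = 8; eighth note = 2; a full sixteenth-note triplet (3 notes) (three triplet sixteenths span one eighth) = 2.
Adding: 12 + 6 + 3 + 2 + 12 + 8 + 2 + 8 + 2 + 2 + 8 + 2 + 2 = 69.
69 ÷ 24 = 2 complete bars with 21 left over.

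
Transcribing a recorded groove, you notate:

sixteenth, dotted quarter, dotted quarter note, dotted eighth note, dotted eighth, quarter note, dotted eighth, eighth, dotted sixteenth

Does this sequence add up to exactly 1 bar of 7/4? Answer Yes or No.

No

One bar of 7/4 = 56 thirty-second notes.
Each duration in thirty-second notes: sixteenth = 2; dotted quarter = 12; dotted quarter note = 12; dotted eighth note = 6; dotted eighth = 6; quarter note = 8; dotted eighth = 6; eighth = 4; dotted sixteenth = 3.
Sum: 2 + 12 + 12 + 6 + 6 + 8 + 6 + 4 + 3 = 59.
59 exceeds 56, so the answer is No.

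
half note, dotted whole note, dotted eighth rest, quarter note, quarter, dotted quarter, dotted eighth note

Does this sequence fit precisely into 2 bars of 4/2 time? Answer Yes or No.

One bar of 4/2 = 32 sixteenth notes, so 2 bars = 64.
In sixteenth notes: half note = 8; dotted whole note = 24; dotted eighth rest = 3; quarter note = 4; quarter = 4; dotted quarter = 6; dotted eighth note = 3.
Total: 8 + 24 + 3 + 4 + 4 + 6 + 3 = 52.
52 falls short of 64, so the answer is No.

No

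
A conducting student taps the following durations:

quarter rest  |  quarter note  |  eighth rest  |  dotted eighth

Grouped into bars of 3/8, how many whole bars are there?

One bar of 3/8 = 6 sixteenth notes.
Working in sixteenth notes: quarter rest = 4; quarter note = 4; eighth rest = 2; dotted eighth = 3.
Sum: 4 + 4 + 2 + 3 = 13.
13 ÷ 6 = 2 complete bars with 1 left over.

2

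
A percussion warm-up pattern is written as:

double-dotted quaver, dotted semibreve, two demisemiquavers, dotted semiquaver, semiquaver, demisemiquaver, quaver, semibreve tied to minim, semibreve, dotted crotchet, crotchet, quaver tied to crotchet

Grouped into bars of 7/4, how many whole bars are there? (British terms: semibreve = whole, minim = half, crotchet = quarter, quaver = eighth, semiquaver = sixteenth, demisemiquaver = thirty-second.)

3

One bar of 7/4 = 56 thirty-second notes.
Each duration in thirty-second notes: double-dotted quaver = 7; dotted semibreve = 48; demisemiquaver = 1; demisemiquaver = 1; dotted semiquaver = 3; semiquaver = 2; demisemiquaver = 1; quaver = 4; semibreve tied to minim (semibreve + minim) = 48; semibreve = 32; dotted crotchet = 12; crotchet = 8; quaver tied to crotchet (quaver + crotchet) = 12.
Sum: 7 + 48 + 1 + 1 + 3 + 2 + 1 + 4 + 48 + 32 + 12 + 8 + 12 = 179.
179 ÷ 56 = 3 complete bars with 11 left over.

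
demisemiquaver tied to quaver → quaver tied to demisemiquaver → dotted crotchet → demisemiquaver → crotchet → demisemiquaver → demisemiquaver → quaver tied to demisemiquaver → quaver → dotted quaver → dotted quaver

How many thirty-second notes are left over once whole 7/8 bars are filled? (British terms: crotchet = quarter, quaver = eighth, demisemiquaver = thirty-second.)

One bar of 7/8 = 28 thirty-second notes.
Working in thirty-second notes: demisemiquaver tied to quaver (demisemiquaver + quaver) = 5; quaver tied to demisemiquaver (quaver + demisemiquaver) = 5; dotted crotchet = 12; demisemiquaver = 1; crotchet = 8; demisemiquaver = 1; demisemiquaver = 1; quaver tied to demisemiquaver (quaver + demisemiquaver) = 5; quaver = 4; dotted quaver = 6; dotted quaver = 6.
Altogether 5 + 5 + 12 + 1 + 8 + 1 + 1 + 5 + 4 + 6 + 6 = 54.
54 ÷ 28 = 1 complete bar with 26 thirty-second notes remaining.

26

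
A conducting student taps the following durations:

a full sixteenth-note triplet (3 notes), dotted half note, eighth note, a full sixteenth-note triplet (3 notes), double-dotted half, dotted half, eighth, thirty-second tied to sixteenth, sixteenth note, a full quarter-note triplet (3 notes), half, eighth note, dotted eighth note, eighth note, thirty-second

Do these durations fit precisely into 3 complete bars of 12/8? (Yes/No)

Yes

One bar of 12/8 = 48 thirty-second notes, so 3 bars = 144.
In thirty-second notes: a full sixteenth-note triplet (3 notes) (three triplet sixteenths span one eighth) = 4; dotted half note = 24; eighth note = 4; a full sixteenth-note triplet (3 notes) (three triplet sixteenths span one eighth) = 4; double-dotted half = 28; dotted half = 24; eighth = 4; thirty-second tied to sixteenth (thirty-second + sixteenth) = 3; sixteenth note = 2; a full quarter-note triplet (3 notes) (three triplet quarters span one half) = 16; half = 16; eighth note = 4; dotted eighth note = 6; eighth note = 4; thirty-second = 1.
Total: 4 + 24 + 4 + 4 + 28 + 24 + 4 + 3 + 2 + 16 + 16 + 4 + 6 + 4 + 1 = 144.
144 equals 144, so the answer is Yes.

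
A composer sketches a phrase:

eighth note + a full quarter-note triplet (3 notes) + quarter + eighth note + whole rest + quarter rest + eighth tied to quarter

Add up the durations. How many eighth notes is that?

21

In eighth notes: eighth note = 1; a full quarter-note triplet (3 notes) (three triplet quarters span one half) = 4; quarter = 2; eighth note = 1; whole rest = 8; quarter rest = 2; eighth tied to quarter (eighth + quarter) = 3.
Altogether 1 + 4 + 2 + 1 + 8 + 2 + 3 = 21 eighth notes.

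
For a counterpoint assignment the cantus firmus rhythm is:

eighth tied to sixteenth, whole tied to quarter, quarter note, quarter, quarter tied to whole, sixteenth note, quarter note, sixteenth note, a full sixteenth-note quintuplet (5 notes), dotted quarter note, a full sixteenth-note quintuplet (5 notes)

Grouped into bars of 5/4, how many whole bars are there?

3

One bar of 5/4 = 20 sixteenth notes.
In sixteenth notes: eighth tied to sixteenth (eighth + sixteenth) = 3; whole tied to quarter (whole + quarter) = 20; quarter note = 4; quarter = 4; quarter tied to whole (quarter + whole) = 20; sixteenth note = 1; quarter note = 4; sixteenth note = 1; a full sixteenth-note quintuplet (5 notes) (five quintuplet sixteenths span one quarter) = 4; dotted quarter note = 6; a full sixteenth-note quintuplet (5 notes) (five quintuplet sixteenths span one quarter) = 4.
Sum: 3 + 20 + 4 + 4 + 20 + 1 + 4 + 1 + 4 + 6 + 4 = 71.
71 ÷ 20 = 3 complete bars with 11 left over.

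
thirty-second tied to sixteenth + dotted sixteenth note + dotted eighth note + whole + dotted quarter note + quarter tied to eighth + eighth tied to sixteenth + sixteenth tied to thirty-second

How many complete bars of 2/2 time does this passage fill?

2

One bar of 2/2 = 32 thirty-second notes.
Express everything in thirty-second notes: thirty-second tied to sixteenth (thirty-second + sixteenth) = 3; dotted sixteenth note = 3; dotted eighth note = 6; whole = 32; dotted quarter note = 12; quarter tied to eighth (quarter + eighth) = 12; eighth tied to sixteenth (eighth + sixteenth) = 6; sixteenth tied to thirty-second (sixteenth + thirty-second) = 3.
Adding: 3 + 3 + 6 + 32 + 12 + 12 + 6 + 3 = 77.
77 ÷ 32 = 2 complete bars with 13 left over.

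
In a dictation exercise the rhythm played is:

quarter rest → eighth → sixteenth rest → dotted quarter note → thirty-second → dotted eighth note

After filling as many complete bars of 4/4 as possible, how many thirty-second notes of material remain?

One bar of 4/4 = 32 thirty-second notes.
Express everything in thirty-second notes: quarter rest = 8; eighth = 4; sixteenth rest = 2; dotted quarter note = 12; thirty-second = 1; dotted eighth note = 6.
Adding: 8 + 4 + 2 + 12 + 1 + 6 = 33.
33 ÷ 32 = 1 complete bar with 1 thirty-second note remaining.

1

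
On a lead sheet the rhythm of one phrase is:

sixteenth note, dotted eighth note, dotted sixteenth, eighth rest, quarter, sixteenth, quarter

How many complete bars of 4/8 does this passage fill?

One bar of 4/8 = 16 thirty-second notes.
In thirty-second notes: sixteenth note = 2; dotted eighth note = 6; dotted sixteenth = 3; eighth rest = 4; quarter = 8; sixteenth = 2; quarter = 8.
Altogether 2 + 6 + 3 + 4 + 8 + 2 + 8 = 33.
33 ÷ 16 = 2 complete bars with 1 left over.

2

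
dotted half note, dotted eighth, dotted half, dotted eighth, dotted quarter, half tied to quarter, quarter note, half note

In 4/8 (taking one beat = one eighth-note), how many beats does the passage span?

One eighth-note beat = 2 sixteenth notes.
Working in sixteenth notes: dotted half note = 12; dotted eighth = 3; dotted half = 12; dotted eighth = 3; dotted quarter = 6; half tied to quarter (half + quarter) = 12; quarter note = 4; half note = 8.
Total: 12 + 3 + 12 + 3 + 6 + 12 + 4 + 8 = 60.
60 ÷ 2 = 30 beats.

30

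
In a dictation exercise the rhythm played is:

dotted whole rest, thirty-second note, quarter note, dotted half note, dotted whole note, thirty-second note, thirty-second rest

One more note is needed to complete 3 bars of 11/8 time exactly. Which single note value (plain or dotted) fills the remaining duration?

thirty-second note

3 bars of 11/8 = 132 thirty-second notes.
In thirty-second notes: dotted whole rest = 48; thirty-second note = 1; quarter note = 8; dotted half note = 24; dotted whole note = 48; thirty-second note = 1; thirty-second rest = 1.
Sum: 48 + 1 + 8 + 24 + 48 + 1 + 1 = 131.
Remaining: 132 − 131 = 1 thirty-second note, which is a thirty-second note.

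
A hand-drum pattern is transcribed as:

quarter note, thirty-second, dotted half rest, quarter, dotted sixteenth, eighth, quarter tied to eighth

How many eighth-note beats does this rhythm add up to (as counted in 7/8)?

15

One eighth-note beat = 4 thirty-second notes.
Convert each value to thirty-second notes: quarter note = 8; thirty-second = 1; dotted half rest = 24; quarter = 8; dotted sixteenth = 3; eighth = 4; quarter tied to eighth (quarter + eighth) = 12.
Altogether 8 + 1 + 24 + 8 + 3 + 4 + 12 = 60.
60 ÷ 4 = 15 beats.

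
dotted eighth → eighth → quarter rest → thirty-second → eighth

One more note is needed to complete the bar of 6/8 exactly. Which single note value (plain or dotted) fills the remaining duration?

thirty-second note

The bar of 6/8 = 24 thirty-second notes.
In thirty-second notes: dotted eighth = 6; eighth = 4; quarter rest = 8; thirty-second = 1; eighth = 4.
Total: 6 + 4 + 8 + 1 + 4 = 23.
Remaining: 24 − 23 = 1 thirty-second note, which is a thirty-second note.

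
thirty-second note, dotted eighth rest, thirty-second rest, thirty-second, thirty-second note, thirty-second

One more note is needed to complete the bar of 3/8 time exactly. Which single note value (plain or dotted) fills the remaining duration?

thirty-second note

The bar of 3/8 = 12 thirty-second notes.
Convert each value to thirty-second notes: thirty-second note = 1; dotted eighth rest = 6; thirty-second rest = 1; thirty-second = 1; thirty-second note = 1; thirty-second = 1.
Sum: 1 + 6 + 1 + 1 + 1 + 1 = 11.
Remaining: 12 − 11 = 1 thirty-second note, which is a thirty-second note.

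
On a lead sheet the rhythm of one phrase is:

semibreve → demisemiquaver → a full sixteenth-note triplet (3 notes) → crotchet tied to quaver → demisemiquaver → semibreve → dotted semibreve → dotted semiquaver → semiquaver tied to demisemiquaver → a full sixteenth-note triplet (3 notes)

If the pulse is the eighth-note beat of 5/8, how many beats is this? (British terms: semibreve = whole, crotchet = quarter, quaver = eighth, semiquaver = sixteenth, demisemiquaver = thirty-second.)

One eighth-note beat = 4 thirty-second notes.
Working in thirty-second notes: semibreve = 32; demisemiquaver = 1; a full sixteenth-note triplet (3 notes) (three triplet sixteenths span one eighth) = 4; crotchet tied to quaver (crotchet + quaver) = 12; demisemiquaver = 1; semibreve = 32; dotted semibreve = 48; dotted semiquaver = 3; semiquaver tied to demisemiquaver (semiquaver + demisemiquaver) = 3; a full sixteenth-note triplet (3 notes) (three triplet sixteenths span one eighth) = 4.
Altogether 32 + 1 + 4 + 12 + 1 + 32 + 48 + 3 + 3 + 4 = 140.
140 ÷ 4 = 35 beats.

35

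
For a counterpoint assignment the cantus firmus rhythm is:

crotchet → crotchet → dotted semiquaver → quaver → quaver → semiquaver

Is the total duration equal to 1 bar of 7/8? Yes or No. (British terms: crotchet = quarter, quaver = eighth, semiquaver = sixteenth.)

One bar of 7/8 = 28 thirty-second notes.
Each duration in thirty-second notes: crotchet = 8; crotchet = 8; dotted semiquaver = 3; quaver = 4; quaver = 4; semiquaver = 2.
Total: 8 + 8 + 3 + 4 + 4 + 2 = 29.
29 exceeds 28, so the answer is No.

No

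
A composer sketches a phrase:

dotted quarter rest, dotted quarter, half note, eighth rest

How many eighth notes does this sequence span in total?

11

In eighth notes: dotted quarter rest = 3; dotted quarter = 3; half note = 4; eighth rest = 1.
Adding: 3 + 3 + 4 + 1 = 11 eighth notes.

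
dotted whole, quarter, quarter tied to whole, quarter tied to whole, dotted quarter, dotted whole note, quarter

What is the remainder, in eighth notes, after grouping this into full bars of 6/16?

0

One bar of 6/16 = 3 eighth notes.
In eighth notes: dotted whole = 12; quarter = 2; quarter tied to whole (quarter + whole) = 10; quarter tied to whole (quarter + whole) = 10; dotted quarter = 3; dotted whole note = 12; quarter = 2.
Sum: 12 + 2 + 10 + 10 + 3 + 12 + 2 = 51.
51 ÷ 3 = 17 complete bars with 0 eighth notes remaining.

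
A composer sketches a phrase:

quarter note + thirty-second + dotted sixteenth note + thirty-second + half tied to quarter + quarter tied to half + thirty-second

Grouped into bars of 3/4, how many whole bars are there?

One bar of 3/4 = 24 thirty-second notes.
Working in thirty-second notes: quarter note = 8; thirty-second = 1; dotted sixteenth note = 3; thirty-second = 1; half tied to quarter (half + quarter) = 24; quarter tied to half (quarter + half) = 24; thirty-second = 1.
Adding: 8 + 1 + 3 + 1 + 24 + 24 + 1 = 62.
62 ÷ 24 = 2 complete bars with 14 left over.

2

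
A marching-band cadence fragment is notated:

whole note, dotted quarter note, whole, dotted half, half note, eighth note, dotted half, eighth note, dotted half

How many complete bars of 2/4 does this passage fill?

One bar of 2/4 = 4 eighth notes.
Working in eighth notes: whole note = 8; dotted quarter note = 3; whole = 8; dotted half = 6; half note = 4; eighth note = 1; dotted half = 6; eighth note = 1; dotted half = 6.
Adding: 8 + 3 + 8 + 6 + 4 + 1 + 6 + 1 + 6 = 43.
43 ÷ 4 = 10 complete bars with 3 left over.

10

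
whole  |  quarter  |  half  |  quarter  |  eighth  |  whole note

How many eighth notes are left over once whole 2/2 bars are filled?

One bar of 2/2 = 8 eighth notes.
Working in eighth notes: whole = 8; quarter = 2; half = 4; quarter = 2; eighth = 1; whole note = 8.
Total: 8 + 2 + 4 + 2 + 1 + 8 = 25.
25 ÷ 8 = 3 complete bars with 1 eighth note remaining.

1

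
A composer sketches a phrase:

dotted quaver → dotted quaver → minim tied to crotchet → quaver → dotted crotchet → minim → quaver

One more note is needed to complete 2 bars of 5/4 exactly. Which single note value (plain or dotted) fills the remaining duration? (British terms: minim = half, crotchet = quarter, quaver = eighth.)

quarter note

2 bars of 5/4 = 40 sixteenth notes.
Convert each value to sixteenth notes: dotted quaver = 3; dotted quaver = 3; minim tied to crotchet (minim + crotchet) = 12; quaver = 2; dotted crotchet = 6; minim = 8; quaver = 2.
Adding: 3 + 3 + 12 + 2 + 6 + 8 + 2 = 36.
Remaining: 40 − 36 = 4 sixteenth notes, which is a quarter note.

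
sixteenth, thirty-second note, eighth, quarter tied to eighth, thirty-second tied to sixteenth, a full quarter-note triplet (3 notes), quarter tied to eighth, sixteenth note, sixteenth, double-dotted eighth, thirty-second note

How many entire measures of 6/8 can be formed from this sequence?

One bar of 6/8 = 24 thirty-second notes.
Working in thirty-second notes: sixteenth = 2; thirty-second note = 1; eighth = 4; quarter tied to eighth (quarter + eighth) = 12; thirty-second tied to sixteenth (thirty-second + sixteenth) = 3; a full quarter-note triplet (3 notes) (three triplet quarters span one half) = 16; quarter tied to eighth (quarter + eighth) = 12; sixteenth note = 2; sixteenth = 2; double-dotted eighth = 7; thirty-second note = 1.
Altogether 2 + 1 + 4 + 12 + 3 + 16 + 12 + 2 + 2 + 7 + 1 = 62.
62 ÷ 24 = 2 complete bars with 14 left over.

2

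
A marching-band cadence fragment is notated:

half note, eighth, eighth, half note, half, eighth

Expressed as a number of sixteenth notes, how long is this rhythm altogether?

Convert each value to sixteenth notes: half note = 8; eighth = 2; eighth = 2; half note = 8; half = 8; eighth = 2.
Adding: 8 + 2 + 2 + 8 + 8 + 2 = 30 sixteenth notes.

30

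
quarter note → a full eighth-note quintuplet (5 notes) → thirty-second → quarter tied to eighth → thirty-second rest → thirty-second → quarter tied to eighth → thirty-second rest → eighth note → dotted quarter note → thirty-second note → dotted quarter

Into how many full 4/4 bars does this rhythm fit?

One bar of 4/4 = 32 thirty-second notes.
Working in thirty-second notes: quarter note = 8; a full eighth-note quintuplet (5 notes) (five quintuplet eighths span one half) = 16; thirty-second = 1; quarter tied to eighth (quarter + eighth) = 12; thirty-second rest = 1; thirty-second = 1; quarter tied to eighth (quarter + eighth) = 12; thirty-second rest = 1; eighth note = 4; dotted quarter note = 12; thirty-second note = 1; dotted quarter = 12.
Sum: 8 + 16 + 1 + 12 + 1 + 1 + 12 + 1 + 4 + 12 + 1 + 12 = 81.
81 ÷ 32 = 2 complete bars with 17 left over.

2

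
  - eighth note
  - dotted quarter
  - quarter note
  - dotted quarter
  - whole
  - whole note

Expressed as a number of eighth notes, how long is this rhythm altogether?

Convert each value to eighth notes: eighth note = 1; dotted quarter = 3; quarter note = 2; dotted quarter = 3; whole = 8; whole note = 8.
Adding: 1 + 3 + 2 + 3 + 8 + 8 = 25 eighth notes.

25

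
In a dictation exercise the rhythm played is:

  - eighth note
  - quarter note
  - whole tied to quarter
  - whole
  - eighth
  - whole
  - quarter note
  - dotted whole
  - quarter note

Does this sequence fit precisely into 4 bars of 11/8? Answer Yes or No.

One bar of 11/8 = 11 eighth notes, so 4 bars = 44.
Each duration in eighth notes: eighth note = 1; quarter note = 2; whole tied to quarter (whole + quarter) = 10; whole = 8; eighth = 1; whole = 8; quarter note = 2; dotted whole = 12; quarter note = 2.
Adding: 1 + 2 + 10 + 8 + 1 + 8 + 2 + 12 + 2 = 46.
46 exceeds 44, so the answer is No.

No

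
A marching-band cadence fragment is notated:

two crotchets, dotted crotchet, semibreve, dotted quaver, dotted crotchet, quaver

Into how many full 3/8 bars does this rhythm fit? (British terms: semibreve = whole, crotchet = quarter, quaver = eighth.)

6

One bar of 3/8 = 6 sixteenth notes.
Convert each value to sixteenth notes: crotchet = 4; crotchet = 4; dotted crotchet = 6; semibreve = 16; dotted quaver = 3; dotted crotchet = 6; quaver = 2.
Adding: 4 + 4 + 6 + 16 + 3 + 6 + 2 = 41.
41 ÷ 6 = 6 complete bars with 5 left over.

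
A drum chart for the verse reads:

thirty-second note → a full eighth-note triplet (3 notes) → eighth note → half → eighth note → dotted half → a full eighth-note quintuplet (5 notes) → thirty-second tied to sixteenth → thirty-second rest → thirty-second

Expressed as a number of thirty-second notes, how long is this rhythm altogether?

Working in thirty-second notes: thirty-second note = 1; a full eighth-note triplet (3 notes) (three triplet eighths span one quarter) = 8; eighth note = 4; half = 16; eighth note = 4; dotted half = 24; a full eighth-note quintuplet (5 notes) (five quintuplet eighths span one half) = 16; thirty-second tied to sixteenth (thirty-second + sixteenth) = 3; thirty-second rest = 1; thirty-second = 1.
Altogether 1 + 8 + 4 + 16 + 4 + 24 + 16 + 3 + 1 + 1 = 78 thirty-second notes.

78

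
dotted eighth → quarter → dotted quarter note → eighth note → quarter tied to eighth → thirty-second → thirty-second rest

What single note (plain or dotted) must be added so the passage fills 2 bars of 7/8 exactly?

dotted quarter note

2 bars of 7/8 = 56 thirty-second notes.
Each duration in thirty-second notes: dotted eighth = 6; quarter = 8; dotted quarter note = 12; eighth note = 4; quarter tied to eighth (quarter + eighth) = 12; thirty-second = 1; thirty-second rest = 1.
Altogether 6 + 8 + 12 + 4 + 12 + 1 + 1 = 44.
Remaining: 56 − 44 = 12 thirty-second notes, which is a dotted quarter note.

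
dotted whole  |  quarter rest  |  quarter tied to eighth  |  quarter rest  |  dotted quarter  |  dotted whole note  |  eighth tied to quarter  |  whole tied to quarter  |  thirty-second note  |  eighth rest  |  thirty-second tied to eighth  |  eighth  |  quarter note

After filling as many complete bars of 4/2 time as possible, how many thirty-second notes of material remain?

One bar of 4/2 = 64 thirty-second notes.
Express everything in thirty-second notes: dotted whole = 48; quarter rest = 8; quarter tied to eighth (quarter + eighth) = 12; quarter rest = 8; dotted quarter = 12; dotted whole note = 48; eighth tied to quarter (eighth + quarter) = 12; whole tied to quarter (whole + quarter) = 40; thirty-second note = 1; eighth rest = 4; thirty-second tied to eighth (thirty-second + eighth) = 5; eighth = 4; quarter note = 8.
Altogether 48 + 8 + 12 + 8 + 12 + 48 + 12 + 40 + 1 + 4 + 5 + 4 + 8 = 210.
210 ÷ 64 = 3 complete bars with 18 thirty-second notes remaining.

18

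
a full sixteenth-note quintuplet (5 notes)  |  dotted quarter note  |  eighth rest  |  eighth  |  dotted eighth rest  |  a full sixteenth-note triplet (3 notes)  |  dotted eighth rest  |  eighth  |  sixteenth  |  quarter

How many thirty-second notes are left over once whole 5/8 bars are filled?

One bar of 5/8 = 10 sixteenth notes.
Each duration in sixteenth notes: a full sixteenth-note quintuplet (5 notes) (five quintuplet sixteenths span one quarter) = 4; dotted quarter note = 6; eighth rest = 2; eighth = 2; dotted eighth rest = 3; a full sixteenth-note triplet (3 notes) (three triplet sixteenths span one eighth) = 2; dotted eighth rest = 3; eighth = 2; sixteenth = 1; quarter = 4.
Altogether 4 + 6 + 2 + 2 + 3 + 2 + 3 + 2 + 1 + 4 = 29.
29 ÷ 10 = 2 complete bars with 9 sixteenth notes remaining = 18 thirty-second notes.

18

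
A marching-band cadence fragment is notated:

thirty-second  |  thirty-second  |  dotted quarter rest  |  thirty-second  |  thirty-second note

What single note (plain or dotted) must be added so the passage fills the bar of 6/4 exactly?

whole note

The bar of 6/4 = 48 thirty-second notes.
Express everything in thirty-second notes: thirty-second = 1; thirty-second = 1; dotted quarter rest = 12; thirty-second = 1; thirty-second note = 1.
Sum: 1 + 1 + 12 + 1 + 1 = 16.
Remaining: 48 − 16 = 32 thirty-second notes, which is a whole note.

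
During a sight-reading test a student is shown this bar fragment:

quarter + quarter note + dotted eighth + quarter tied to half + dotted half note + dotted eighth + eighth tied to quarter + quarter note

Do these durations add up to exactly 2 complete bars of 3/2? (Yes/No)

One bar of 3/2 = 24 sixteenth notes, so 2 bars = 48.
Convert each value to sixteenth notes: quarter = 4; quarter note = 4; dotted eighth = 3; quarter tied to half (quarter + half) = 12; dotted half note = 12; dotted eighth = 3; eighth tied to quarter (eighth + quarter) = 6; quarter note = 4.
Sum: 4 + 4 + 3 + 12 + 12 + 3 + 6 + 4 = 48.
48 equals 48, so the answer is Yes.

Yes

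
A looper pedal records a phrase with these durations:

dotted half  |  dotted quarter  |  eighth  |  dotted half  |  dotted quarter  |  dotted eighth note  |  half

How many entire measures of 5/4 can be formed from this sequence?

2

One bar of 5/4 = 20 sixteenth notes.
In sixteenth notes: dotted half = 12; dotted quarter = 6; eighth = 2; dotted half = 12; dotted quarter = 6; dotted eighth note = 3; half = 8.
Total: 12 + 6 + 2 + 12 + 6 + 3 + 8 = 49.
49 ÷ 20 = 2 complete bars with 9 left over.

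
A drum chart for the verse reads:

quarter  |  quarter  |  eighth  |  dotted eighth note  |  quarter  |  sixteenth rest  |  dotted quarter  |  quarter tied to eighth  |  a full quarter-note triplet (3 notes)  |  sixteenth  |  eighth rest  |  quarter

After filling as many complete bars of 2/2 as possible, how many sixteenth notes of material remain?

13

One bar of 2/2 = 16 sixteenth notes.
Working in sixteenth notes: quarter = 4; quarter = 4; eighth = 2; dotted eighth note = 3; quarter = 4; sixteenth rest = 1; dotted quarter = 6; quarter tied to eighth (quarter + eighth) = 6; a full quarter-note triplet (3 notes) (three triplet quarters span one half) = 8; sixteenth = 1; eighth rest = 2; quarter = 4.
Adding: 4 + 4 + 2 + 3 + 4 + 1 + 6 + 6 + 8 + 1 + 2 + 4 = 45.
45 ÷ 16 = 2 complete bars with 13 sixteenth notes remaining.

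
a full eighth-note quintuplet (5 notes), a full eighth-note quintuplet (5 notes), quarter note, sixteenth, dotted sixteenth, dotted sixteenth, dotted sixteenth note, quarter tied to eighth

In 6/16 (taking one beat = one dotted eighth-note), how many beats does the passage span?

One dotted eighth-note beat = 6 thirty-second notes.
Express everything in thirty-second notes: a full eighth-note quintuplet (5 notes) (five quintuplet eighths span one half) = 16; a full eighth-note quintuplet (5 notes) (five quintuplet eighths span one half) = 16; quarter note = 8; sixteenth = 2; dotted sixteenth = 3; dotted sixteenth = 3; dotted sixteenth note = 3; quarter tied to eighth (quarter + eighth) = 12.
Adding: 16 + 16 + 8 + 2 + 3 + 3 + 3 + 12 = 63.
63 ÷ 6 = 10.5 beats.

10.5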